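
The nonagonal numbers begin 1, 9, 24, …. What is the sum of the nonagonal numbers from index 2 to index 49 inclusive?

138424

Σ i(7i−5)/2 = (7Σi² − 5Σi) / 2 over i = 2..49.
Σi = 1225 − 1 = 1224 and Σi² = 40425 − 1 = 40424.
(7·40424 − 5·1224) / 2 = 276848/2 = 138424.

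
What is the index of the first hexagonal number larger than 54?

6

Solve n(2n−1) > 54 for integer n.
The largest n with value ≤ 54 is 5 (since 45 ≤ 54 < 66), so the first above is n = 6, value 66.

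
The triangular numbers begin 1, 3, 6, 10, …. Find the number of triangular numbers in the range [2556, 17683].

117

The n-th triangular number is n(n+1)/2.
Smallest index with value ≥ 2556: n = 71 (giving 2556).
Largest index with value ≤ 17683: n = 187 (giving 17578).
Indices 71 through 187: 117 terms.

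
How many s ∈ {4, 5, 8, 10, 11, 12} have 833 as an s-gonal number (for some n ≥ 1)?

s = 4: P(4, 28) = 784 and P(4, 29) = 841; 833 is not s-gonal.
s = 5: P(5, 23) = 782 and P(5, 24) = 852; 833 is not s-gonal.
s = 8: P(8, 17) = 833. ✓
s = 10: P(10, 14) = 742 and P(10, 15) = 855; 833 is not s-gonal.
s = 11: P(11, 14) = 833. ✓
s = 12: P(12, 13) = 793 and P(12, 14) = 924; 833 is not s-gonal.
Hits: s ∈ {8, 11} → 2.

2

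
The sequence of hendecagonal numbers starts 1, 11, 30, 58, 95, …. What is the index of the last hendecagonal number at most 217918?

220

Solve n(9n−7)/2 ≤ 217918 for integer n.
n = 220 gives 217030 ≤ 217918, while n = 221 gives 219011 > 217918; so the answer is index 220.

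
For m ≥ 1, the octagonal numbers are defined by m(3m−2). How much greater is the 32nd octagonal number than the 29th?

32·(3·32 − 2) = 3008 and 29·(3·29 − 2) = 2465.
Difference: 3008 − 2465 = 543.

543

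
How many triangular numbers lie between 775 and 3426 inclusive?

44

The n-th triangular number is n(n+1)/2.
Smallest index with value ≥ 775: n = 39 (giving 780).
Largest index with value ≤ 3426: n = 82 (giving 3403).
Indices 39 through 82: 44 terms.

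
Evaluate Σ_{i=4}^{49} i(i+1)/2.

Σ i(i+1)/2 = (Σi² + Σi) / 2 over i = 4..49.
Σi = 1225 − 6 = 1219 and Σi² = 40425 − 14 = 40411.
(1·40411 + 1·1219) / 2 = 41630/2 = 20815.

20815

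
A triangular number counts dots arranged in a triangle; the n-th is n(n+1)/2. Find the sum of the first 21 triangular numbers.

Σ i(i+1)/2 = (Σi² + Σi) / 2 over i = 1..21.
Σi = 231 and Σi² = 3311.
(1·3311 + 1·231) / 2 = 3542/2 = 1771.

1771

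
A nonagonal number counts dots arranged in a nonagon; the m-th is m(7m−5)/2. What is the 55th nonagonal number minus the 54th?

379

Consecutive nonagonal numbers differ by 7n − 6: here 7·55 − 6 = 379.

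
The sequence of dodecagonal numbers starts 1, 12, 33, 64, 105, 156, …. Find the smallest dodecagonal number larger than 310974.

311500

Solve n(5n−4) > 310974 for integer n.
The largest n with value ≤ 310974 is 249 (since 309009 ≤ 310974 < 311500), so the first above is n = 250, value 311500.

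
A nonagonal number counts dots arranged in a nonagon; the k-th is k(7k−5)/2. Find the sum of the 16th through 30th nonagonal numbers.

Σ i(7i−5)/2 = (7Σi² − 5Σi) / 2 over i = 16..30.
Σi = 465 − 120 = 345 and Σi² = 9455 − 1240 = 8215.
(7·8215 − 5·345) / 2 = 55780/2 = 27890.

27890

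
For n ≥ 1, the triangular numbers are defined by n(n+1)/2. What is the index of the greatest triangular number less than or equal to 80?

12

Solve n(n+1)/2 ≤ 80 for integer n.
n = 12 gives 78 ≤ 80, while n = 13 gives 91 > 80; so the answer is index 12.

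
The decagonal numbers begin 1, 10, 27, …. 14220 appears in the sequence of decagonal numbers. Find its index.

60

Set n(4n−3) = 14220, giving 4n² − 3n − 14220 = 0.
So n = (3 + 477) / 8 = 480/8 = 60.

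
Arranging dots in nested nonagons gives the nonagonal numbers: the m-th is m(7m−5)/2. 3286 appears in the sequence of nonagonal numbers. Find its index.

31

Set n(7n−5)/2 = 3286, giving 7n² − 5n − 6572 = 0.
The discriminant is 25 + 56·3286 = 184041, and √184041 = 429.
So n = (5 + 429) / 14 = 434/14 = 31.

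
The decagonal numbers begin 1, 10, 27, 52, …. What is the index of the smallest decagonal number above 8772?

Solve n(4n−3) > 8772 for integer n.
The largest n with value ≤ 8772 is 47 (since 8695 ≤ 8772 < 9072), so the first above is n = 48, value 9072.

48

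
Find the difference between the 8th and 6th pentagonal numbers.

41

8·(3·8 − 1)/2 = 92 and 6·(3·6 − 1)/2 = 51.
Difference: 92 − 51 = 41.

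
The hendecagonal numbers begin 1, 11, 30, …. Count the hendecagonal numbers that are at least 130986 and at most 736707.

The n-th hendecagonal number is n(9n−7)/2.
Smallest index with value ≥ 130986: n = 171 (giving 130986).
Largest index with value ≤ 736707: n = 405 (giving 736695).
Indices 171 through 405: 235 terms.

235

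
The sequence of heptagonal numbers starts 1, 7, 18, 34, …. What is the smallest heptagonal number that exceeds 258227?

Solve n(5n−3)/2 > 258227 for integer n.
The largest n with value ≤ 258227 is 321 (since 257121 ≤ 258227 < 258727), so the first above is n = 322, value 258727.

258727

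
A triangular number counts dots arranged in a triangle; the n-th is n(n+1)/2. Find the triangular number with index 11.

The 11th triangular number is n(n+1)/2 with n = 11.
11·12/2 = 132/2 = 66.

66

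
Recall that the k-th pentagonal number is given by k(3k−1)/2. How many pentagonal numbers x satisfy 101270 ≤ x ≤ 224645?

128

The n-th pentagonal number is n(3n−1)/2.
Smallest index with value ≥ 101270: n = 260 (giving 101270).
Largest index with value ≤ 224645: n = 387 (giving 224460).
Indices 260 through 387: 128 terms.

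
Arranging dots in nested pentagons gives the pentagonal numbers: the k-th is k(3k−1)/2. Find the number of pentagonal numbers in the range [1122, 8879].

50

The n-th pentagonal number is n(3n−1)/2.
Smallest index with value ≥ 1122: n = 28 (giving 1162).
Largest index with value ≤ 8879: n = 77 (giving 8855).
Indices 28 through 77: 50 terms.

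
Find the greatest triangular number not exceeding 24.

Solve n(n+1)/2 ≤ 24 for integer n.
n = 6 gives 21 ≤ 24, while n = 7 gives 28 > 24; so the answer is 21.

21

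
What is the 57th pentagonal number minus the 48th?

57·(3·57 − 1)/2 = 4845 and 48·(3·48 − 1)/2 = 3432.
Difference: 4845 − 3432 = 1413.

1413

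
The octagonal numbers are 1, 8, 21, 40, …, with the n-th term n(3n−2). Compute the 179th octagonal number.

95765

The 179th octagonal number is n(3n−2) with n = 179.
179·(3·179 − 2) = 179·535 = 95765.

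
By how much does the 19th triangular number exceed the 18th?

Consecutive triangular numbers differ by n: T_{19} − T_{18} = 19.

19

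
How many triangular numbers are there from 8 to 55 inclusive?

7

The n-th triangular number is n(n+1)/2.
Smallest index with value ≥ 8: n = 4 (giving 10).
Largest index with value ≤ 55: n = 10 (giving 55).
Indices 4 through 10: 7 terms.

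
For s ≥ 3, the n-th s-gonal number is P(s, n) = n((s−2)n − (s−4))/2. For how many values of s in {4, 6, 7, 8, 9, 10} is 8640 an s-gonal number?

1

s = 4: P(4, 92) = 8464 and P(4, 93) = 8649; 8640 is not s-gonal.
s = 6: P(6, 65) = 8385 and P(6, 66) = 8646; 8640 is not s-gonal.
s = 7: P(7, 59) = 8614 and P(7, 60) = 8910; 8640 is not s-gonal.
s = 8: P(8, 54) = 8640. ✓
s = 9: P(9, 50) = 8625 and P(9, 51) = 8976; 8640 is not s-gonal.
s = 10: P(10, 46) = 8326 and P(10, 47) = 8695; 8640 is not s-gonal.
Hits: s ∈ {8} → 1.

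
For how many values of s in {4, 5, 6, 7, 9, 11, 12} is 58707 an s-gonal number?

s = 4: P(4, 242) = 58564 and P(4, 243) = 59049; 58707 is not s-gonal.
s = 5: P(5, 198) = 58707. ✓
s = 6: P(6, 171) = 58311 and P(6, 172) = 58996; 58707 is not s-gonal.
s = 7: P(7, 153) = 58293 and P(7, 154) = 59059; 58707 is not s-gonal.
s = 9: P(9, 129) = 57921 and P(9, 130) = 58825; 58707 is not s-gonal.
s = 11: P(11, 114) = 58083 and P(11, 115) = 59110; 58707 is not s-gonal.
s = 12: P(12, 108) = 57888 and P(12, 109) = 58969; 58707 is not s-gonal.
Hits: s ∈ {5} → 1.

1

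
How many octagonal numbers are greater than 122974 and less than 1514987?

The n-th octagonal number is n(3n−2).
Smallest index with value > 122974: n = 203 (giving 123221).
Largest index with value < 1514987: n = 710 (giving 1510880).
Indices 203 through 710: 508 terms.

508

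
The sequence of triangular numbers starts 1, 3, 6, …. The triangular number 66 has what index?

11

Set n(n+1)/2 = 66, giving n² + n − 132 = 0.
The discriminant is 1 + 8·66 = 529, and √529 = 23.
So n = (-1 + 23) / 2 = 22/2 = 11.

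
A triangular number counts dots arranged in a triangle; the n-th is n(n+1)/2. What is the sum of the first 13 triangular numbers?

Σ i(i+1)/2 = (Σi² + Σi) / 2 over i = 1..13.
Σi = 91 and Σi² = 819.
(1·819 + 1·91) / 2 = 910/2 = 455.

455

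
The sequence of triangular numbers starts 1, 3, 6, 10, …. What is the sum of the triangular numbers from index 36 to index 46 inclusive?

9526

Σ i(i+1)/2 = (Σi² + Σi) / 2 over i = 36..46.
Σi = 1081 − 630 = 451 and Σi² = 33511 − 14910 = 18601.
(1·18601 + 1·451) / 2 = 19052/2 = 9526.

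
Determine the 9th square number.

81

The 9th square number is n² with n = 9.
9² = 81.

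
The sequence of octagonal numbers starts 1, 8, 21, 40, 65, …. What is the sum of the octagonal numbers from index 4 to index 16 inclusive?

4186

Σ i(3i−2) = 3Σi² − 2Σi over i = 4..16.
Σi = 136 − 6 = 130 and Σi² = 1496 − 14 = 1482.
3·1482 − 2·130 = 4186.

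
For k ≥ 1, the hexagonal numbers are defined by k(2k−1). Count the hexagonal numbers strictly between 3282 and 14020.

The n-th hexagonal number is n(2n−1).
Smallest index with value > 3282: n = 41 (giving 3321).
Largest index with value < 14020: n = 83 (giving 13695).
Indices 41 through 83: 43 terms.

43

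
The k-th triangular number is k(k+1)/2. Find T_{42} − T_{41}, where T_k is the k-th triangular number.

Consecutive triangular numbers differ by n: T_{42} − T_{41} = 42.

42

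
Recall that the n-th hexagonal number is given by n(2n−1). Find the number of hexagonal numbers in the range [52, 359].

The n-th hexagonal number is n(2n−1).
Smallest index with value ≥ 52: n = 6 (giving 66).
Largest index with value ≤ 359: n = 13 (giving 325).
Indices 6 through 13: 8 terms.

8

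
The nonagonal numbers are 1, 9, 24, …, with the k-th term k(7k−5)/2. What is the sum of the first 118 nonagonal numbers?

1923754

Σ i(7i−5)/2 = (7Σi² − 5Σi) / 2 over i = 1..118.
Σi = 7021 and Σi² = 554659.
(7·554659 − 5·7021) / 2 = 3847508/2 = 1923754.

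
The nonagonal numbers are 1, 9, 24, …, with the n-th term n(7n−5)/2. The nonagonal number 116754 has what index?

183

Set n(7n−5)/2 = 116754, giving 7n² − 5n − 233508 = 0.
The discriminant is 25 + 56·116754 = 6538249, and √6538249 = 2557.
So n = (5 + 2557) / 14 = 2562/14 = 183.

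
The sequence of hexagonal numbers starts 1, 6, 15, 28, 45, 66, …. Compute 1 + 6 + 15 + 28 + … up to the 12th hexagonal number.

1222

Σ i(2i−1) = 2Σi² − Σi over i = 1..12.
Σi = 78 and Σi² = 650.
2·650 − 1·78 = 1222.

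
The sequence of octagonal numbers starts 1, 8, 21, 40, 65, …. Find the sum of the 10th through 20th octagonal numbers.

Σ i(3i−2) = 3Σi² − 2Σi over i = 10..20.
Σi = 210 − 45 = 165 and Σi² = 2870 − 285 = 2585.
3·2585 − 2·165 = 7425.

7425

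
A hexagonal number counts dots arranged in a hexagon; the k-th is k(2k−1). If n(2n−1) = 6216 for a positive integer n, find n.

56

Set n(2n−1) = 6216, giving 2n² − n − 6216 = 0.
The discriminant is 1 + 8·6216 = 49729, and √49729 = 223.
So n = (1 + 223) / 4 = 224/4 = 56.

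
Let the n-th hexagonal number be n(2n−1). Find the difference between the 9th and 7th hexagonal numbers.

62

9·(2·9 − 1) = 153 and 7·(2·7 − 1) = 91.
Difference: 153 − 91 = 62.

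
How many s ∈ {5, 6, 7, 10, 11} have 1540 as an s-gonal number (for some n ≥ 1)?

2

s = 5: P(5, 32) = 1520 and P(5, 33) = 1617; 1540 is not s-gonal.
s = 6: P(6, 28) = 1540. ✓
s = 7: P(7, 25) = 1525 and P(7, 26) = 1651; 1540 is not s-gonal.
s = 10: P(10, 20) = 1540. ✓
s = 11: P(11, 18) = 1395 and P(11, 19) = 1558; 1540 is not s-gonal.
Hits: s ∈ {6, 10} → 2.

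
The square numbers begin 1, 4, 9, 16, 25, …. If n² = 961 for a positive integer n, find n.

31

We need n² = 961, so n = √961 = 31.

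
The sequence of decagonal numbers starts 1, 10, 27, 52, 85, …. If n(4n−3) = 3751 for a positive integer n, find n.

31

Set n(4n−3) = 3751, giving 4n² − 3n − 3751 = 0.
The discriminant is 9 + 16·3751 = 60025, and √60025 = 245.
So n = (3 + 245) / 8 = 248/8 = 31.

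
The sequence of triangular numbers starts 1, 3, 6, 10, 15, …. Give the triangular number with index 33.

The 33rd triangular number is n(n+1)/2 with n = 33.
33·34/2 = 1122/2 = 561.

561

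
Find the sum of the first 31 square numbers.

10416

Σ_{i=1}^{31} i² = 31·32·63/6 = 10416.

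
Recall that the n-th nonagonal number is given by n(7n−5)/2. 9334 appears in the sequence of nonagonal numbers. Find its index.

Set n(7n−5)/2 = 9334, giving 7n² − 5n − 18668 = 0.
The discriminant is 25 + 56·9334 = 522729, and √522729 = 723.
So n = (5 + 723) / 14 = 728/14 = 52.

52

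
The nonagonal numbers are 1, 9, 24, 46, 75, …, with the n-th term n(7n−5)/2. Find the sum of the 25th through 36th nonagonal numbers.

Σ i(7i−5)/2 = (7Σi² − 5Σi) / 2 over i = 25..36.
Σi = 666 − 300 = 366 and Σi² = 16206 − 4900 = 11306.
(7·11306 − 5·366) / 2 = 77312/2 = 38656.

38656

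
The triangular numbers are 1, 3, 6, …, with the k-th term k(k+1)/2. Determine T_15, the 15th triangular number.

15·16/2 = 240/2 = 120.

120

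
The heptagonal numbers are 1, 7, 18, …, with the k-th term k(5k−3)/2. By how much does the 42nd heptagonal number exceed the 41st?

206

Consecutive heptagonal numbers differ by 5n − 4: here 5·42 − 4 = 206.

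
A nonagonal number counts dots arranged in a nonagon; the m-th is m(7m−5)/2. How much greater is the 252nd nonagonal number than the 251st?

1758

Consecutive nonagonal numbers differ by 7n − 6: here 7·252 − 6 = 1758.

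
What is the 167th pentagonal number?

The 167th pentagonal number is n(3n−1)/2 with n = 167.
167·(3·167 − 1)/2 = 167·500/2 = 167·250 = 41750.

41750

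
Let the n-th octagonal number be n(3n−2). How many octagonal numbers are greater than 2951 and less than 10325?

27

The n-th octagonal number is n(3n−2).
Smallest index with value > 2951: n = 32 (giving 3008).
Largest index with value < 10325: n = 58 (giving 9976).
Indices 32 through 58: 27 terms.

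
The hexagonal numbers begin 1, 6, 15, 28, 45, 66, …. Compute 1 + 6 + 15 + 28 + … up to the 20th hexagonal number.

5530

Σ i(2i−1) = 2Σi² − Σi over i = 1..20.
Σi = 210 and Σi² = 2870.
2·2870 − 1·210 = 5530.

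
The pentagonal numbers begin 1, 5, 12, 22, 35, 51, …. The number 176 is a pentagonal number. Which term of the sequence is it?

Set n(3n−1)/2 = 176, giving 3n² − n − 352 = 0.
The discriminant is 1 + 24·176 = 4225, and √4225 = 65.
So n = (1 + 65) / 6 = 66/6 = 11.
Check: 11·(3·11 − 1)/2 = 176. ✓

11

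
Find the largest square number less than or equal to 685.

676

Solve n² ≤ 685 for integer n.
n = 26 gives 676 ≤ 685, while n = 27 gives 729 > 685; so the answer is 676.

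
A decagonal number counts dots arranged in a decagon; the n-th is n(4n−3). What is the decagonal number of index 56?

12376

56·(4·56 − 3) = 56·221 = 12376.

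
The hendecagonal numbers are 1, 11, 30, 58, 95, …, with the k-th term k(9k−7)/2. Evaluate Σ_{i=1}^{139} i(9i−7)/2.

Σ i(9i−7)/2 = (9Σi² − 7Σi) / 2 over i = 1..139.
Σi = 9730 and Σi² = 904890.
(9·904890 − 7·9730) / 2 = 8075900/2 = 4037950.

4037950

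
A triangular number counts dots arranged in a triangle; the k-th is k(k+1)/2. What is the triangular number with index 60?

The 60th triangular number is n(n+1)/2 with n = 60.
60·61/2 = 3660/2 = 1830.

1830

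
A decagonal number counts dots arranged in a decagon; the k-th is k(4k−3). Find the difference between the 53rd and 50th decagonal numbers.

53·(4·53 − 3) = 11077 and 50·(4·50 − 3) = 9850.
Difference: 11077 − 9850 = 1227.

1227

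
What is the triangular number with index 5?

5·6/2 = 30/2 = 15.

15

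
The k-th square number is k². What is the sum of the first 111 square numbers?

462056

Σ_{i=1}^{111} i² = 111·112·223/6 = 462056.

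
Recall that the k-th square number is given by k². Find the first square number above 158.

Solve n² > 158 for integer n.
The largest n with value ≤ 158 is 12 (since 144 ≤ 158 < 169), so the first above is n = 13, value 169.

169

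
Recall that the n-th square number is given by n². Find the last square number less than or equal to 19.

Solve n² ≤ 19 for integer n.
n = 4 gives 16 ≤ 19, while n = 5 gives 25 > 19; so the answer is 16.

16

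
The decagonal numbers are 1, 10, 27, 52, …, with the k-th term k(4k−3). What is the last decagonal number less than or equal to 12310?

Solve n(4n−3) ≤ 12310 for integer n.
n = 55 gives 11935 ≤ 12310, while n = 56 gives 12376 > 12310; so the answer is 11935.

11935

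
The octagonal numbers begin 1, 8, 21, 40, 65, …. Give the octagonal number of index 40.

4720

The 40th octagonal number is n(3n−2) with n = 40.
40·(3·40 − 2) = 40·118 = 4720.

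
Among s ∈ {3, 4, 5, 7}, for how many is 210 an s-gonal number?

s = 3: P(3, 20) = 210. ✓
s = 4: P(4, 14) = 196 and P(4, 15) = 225; 210 is not s-gonal.
s = 5: P(5, 12) = 210. ✓
s = 7: P(7, 9) = 189 and P(7, 10) = 235; 210 is not s-gonal.
Hits: s ∈ {3, 5} → 2.

2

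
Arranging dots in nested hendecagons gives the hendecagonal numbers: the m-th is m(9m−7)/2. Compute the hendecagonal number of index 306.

420291

The 306th hendecagonal number is n(9n−7)/2 with n = 306.
306·(9·306 − 7)/2 = 306·2747/2 = 420291.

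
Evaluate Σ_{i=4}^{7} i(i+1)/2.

74

Σ i(i+1)/2 = (Σi² + Σi) / 2 over i = 4..7.
Σi = 28 − 6 = 22 and Σi² = 140 − 14 = 126.
(1·126 + 1·22) / 2 = 148/2 = 74.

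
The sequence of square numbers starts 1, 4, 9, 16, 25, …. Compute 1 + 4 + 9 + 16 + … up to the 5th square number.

Σ_{i=1}^{5} i² = 5·6·11/6 = 55.

55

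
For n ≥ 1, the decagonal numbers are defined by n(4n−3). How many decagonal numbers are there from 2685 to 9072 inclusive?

The n-th decagonal number is n(4n−3).
Smallest index with value ≥ 2685: n = 27 (giving 2835).
Largest index with value ≤ 9072: n = 48 (giving 9072).
Indices 27 through 48: 22 terms.

22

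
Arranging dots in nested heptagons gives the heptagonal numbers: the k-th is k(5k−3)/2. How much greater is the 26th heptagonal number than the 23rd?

363

26·(5·26 − 3)/2 = 1651 and 23·(5·23 − 3)/2 = 1288.
Difference: 1651 − 1288 = 363.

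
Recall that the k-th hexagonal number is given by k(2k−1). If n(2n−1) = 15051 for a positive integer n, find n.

Set n(2n−1) = 15051, giving 2n² − n − 15051 = 0.
The discriminant is 1 + 8·15051 = 120409, and √120409 = 347.
So n = (1 + 347) / 4 = 348/4 = 87.

87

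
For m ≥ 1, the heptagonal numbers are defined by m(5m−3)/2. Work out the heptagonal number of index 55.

55·(5·55 − 3)/2 = 55·272/2 = 55·136 = 7480.

7480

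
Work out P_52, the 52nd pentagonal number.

4030

The 52nd pentagonal number is n(3n−1)/2 with n = 52.
52·(3·52 − 1)/2 = 52·155/2 = 4030.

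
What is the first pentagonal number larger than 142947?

Solve n(3n−1)/2 > 142947 for integer n.
The largest n with value ≤ 142947 is 308 (since 142142 ≤ 142947 < 143067), so the first above is n = 309, value 143067.

143067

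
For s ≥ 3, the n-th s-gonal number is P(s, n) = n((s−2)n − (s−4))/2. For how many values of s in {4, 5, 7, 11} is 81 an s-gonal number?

s = 4: P(4, 9) = 81. ✓
s = 5: P(5, 7) = 70 and P(5, 8) = 92; 81 is not s-gonal.
s = 7: P(7, 6) = 81. ✓
s = 11: P(11, 4) = 58 and P(11, 5) = 95; 81 is not s-gonal.
Hits: s ∈ {4, 7} → 2.

2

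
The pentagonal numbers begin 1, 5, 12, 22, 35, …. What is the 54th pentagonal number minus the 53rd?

Consecutive pentagonal numbers differ by 3n − 2: here 3·54 − 2 = 160.

160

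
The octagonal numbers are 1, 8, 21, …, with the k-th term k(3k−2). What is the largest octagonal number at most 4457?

Solve n(3n−2) ≤ 4457 for integer n.
n = 38 gives 4256 ≤ 4457, while n = 39 gives 4485 > 4457; so the answer is 4256.

4256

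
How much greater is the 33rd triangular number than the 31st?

33·34/2 = 561 and 31·32/2 = 496.
Difference: 561 − 496 = 65.

65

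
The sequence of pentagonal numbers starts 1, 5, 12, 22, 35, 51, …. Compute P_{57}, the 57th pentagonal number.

4845

The 57th pentagonal number is n(3n−1)/2 with n = 57.
57·(3·57 − 1)/2 = 57·170/2 = 57·85 = 4845.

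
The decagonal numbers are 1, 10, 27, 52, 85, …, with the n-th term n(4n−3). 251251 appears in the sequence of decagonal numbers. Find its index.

251

Set n(4n−3) = 251251, giving 4n² − 3n − 251251 = 0.
So n = (3 + 2005) / 8 = 2008/8 = 251.
Check: 251·(4·251 − 3) = 251251. ✓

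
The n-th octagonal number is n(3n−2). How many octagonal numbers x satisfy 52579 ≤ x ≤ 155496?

The n-th octagonal number is n(3n−2).
Smallest index with value ≥ 52579: n = 133 (giving 52801).
Largest index with value ≤ 155496: n = 228 (giving 155496).
Indices 133 through 228: 96 terms.

96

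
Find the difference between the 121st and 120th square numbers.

n² − (n−1)² = 2n − 1, so 121² − 120² = 2·121 − 1 = 241.

241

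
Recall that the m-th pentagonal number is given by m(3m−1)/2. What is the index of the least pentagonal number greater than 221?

Solve n(3n−1)/2 > 221 for integer n.
The largest n with value ≤ 221 is 12 (since 210 ≤ 221 < 247), so the first above is n = 13, value 247.

13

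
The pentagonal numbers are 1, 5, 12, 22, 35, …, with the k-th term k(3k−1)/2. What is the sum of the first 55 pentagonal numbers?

Σ i(3i−1)/2 = (3Σi² − Σi) / 2 over i = 1..55.
Σi = 1540 and Σi² = 56980.
(3·56980 − 1·1540) / 2 = 169400/2 = 84700.

84700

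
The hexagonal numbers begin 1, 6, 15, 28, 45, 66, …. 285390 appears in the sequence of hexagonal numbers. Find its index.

Set n(2n−1) = 285390, giving 2n² − n − 285390 = 0.
The discriminant is 1 + 8·285390 = 2283121, and √2283121 = 1511.
So n = (1 + 1511) / 4 = 1512/4 = 378.

378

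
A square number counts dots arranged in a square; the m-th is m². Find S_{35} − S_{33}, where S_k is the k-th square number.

35² = 1225 and 33² = 1089.
Difference: 1225 − 1089 = 136.

136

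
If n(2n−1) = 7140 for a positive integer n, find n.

60

Set n(2n−1) = 7140, giving 2n² − n − 7140 = 0.
So n = (1 + 239) / 4 = 240/4 = 60.
Check: 60·(2·60 − 1) = 7140. ✓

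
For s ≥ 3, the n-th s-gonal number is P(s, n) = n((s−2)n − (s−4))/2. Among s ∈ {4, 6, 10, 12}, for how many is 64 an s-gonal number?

2

s = 4: P(4, 8) = 64. ✓
s = 6: P(6, 5) = 45 and P(6, 6) = 66; 64 is not s-gonal.
s = 10: P(10, 4) = 52 and P(10, 5) = 85; 64 is not s-gonal.
s = 12: P(12, 4) = 64. ✓
Hits: s ∈ {4, 12} → 2.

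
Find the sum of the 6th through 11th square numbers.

451

Σ_{i=6}^{11} i² = 506 − 55 = 451.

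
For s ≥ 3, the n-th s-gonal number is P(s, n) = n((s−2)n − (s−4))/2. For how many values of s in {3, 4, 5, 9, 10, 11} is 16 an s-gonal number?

s = 3: P(3, 5) = 15 and P(3, 6) = 21; 16 is not s-gonal.
s = 4: P(4, 4) = 16. ✓
s = 5: P(5, 3) = 12 and P(5, 4) = 22; 16 is not s-gonal.
s = 9: P(9, 2) = 9 and P(9, 3) = 24; 16 is not s-gonal.
s = 10: P(10, 2) = 10 and P(10, 3) = 27; 16 is not s-gonal.
s = 11: P(11, 2) = 11 and P(11, 3) = 30; 16 is not s-gonal.
Hits: s ∈ {4} → 1.

1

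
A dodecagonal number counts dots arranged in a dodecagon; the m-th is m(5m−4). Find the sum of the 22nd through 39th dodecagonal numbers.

83949

Σ i(5i−4) = 5Σi² − 4Σi over i = 22..39.
Σi = 780 − 231 = 549 and Σi² = 20540 − 3311 = 17229.
5·17229 − 4·549 = 83949.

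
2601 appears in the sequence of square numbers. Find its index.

We need n² = 2601, so n = √2601 = 51.

51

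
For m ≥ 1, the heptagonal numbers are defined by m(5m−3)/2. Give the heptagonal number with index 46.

5221

46·(5·46 − 3)/2 = 46·227/2 = 5221.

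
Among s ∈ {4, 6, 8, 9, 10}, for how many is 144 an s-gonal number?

s = 4: P(4, 12) = 144. ✓
s = 6: P(6, 8) = 120 and P(6, 9) = 153; 144 is not s-gonal.
s = 8: P(8, 7) = 133 and P(8, 8) = 176; 144 is not s-gonal.
s = 9: P(9, 6) = 111 and P(9, 7) = 154; 144 is not s-gonal.
s = 10: P(10, 6) = 126 and P(10, 7) = 175; 144 is not s-gonal.
Hits: s ∈ {4} → 1.

1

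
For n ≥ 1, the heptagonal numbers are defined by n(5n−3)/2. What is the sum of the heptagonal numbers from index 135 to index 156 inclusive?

1161776

Σ i(5i−3)/2 = (5Σi² − 3Σi) / 2 over i = 135..156.
Σi = 12246 − 9045 = 3201 and Σi² = 1277666 − 811035 = 466631.
(5·466631 − 3·3201) / 2 = 2323552/2 = 1161776.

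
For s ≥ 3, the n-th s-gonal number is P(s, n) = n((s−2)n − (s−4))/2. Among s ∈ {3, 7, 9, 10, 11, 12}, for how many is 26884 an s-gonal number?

2

s = 3: P(3, 231) = 26796 and P(3, 232) = 27028; 26884 is not s-gonal.
s = 7: P(7, 104) = 26884. ✓
s = 9: P(9, 88) = 26884. ✓
s = 10: P(10, 82) = 26650 and P(10, 83) = 27307; 26884 is not s-gonal.
s = 11: P(11, 77) = 26411 and P(11, 78) = 27105; 26884 is not s-gonal.
s = 12: P(12, 73) = 26353 and P(12, 74) = 27084; 26884 is not s-gonal.
Hits: s ∈ {7, 9} → 2.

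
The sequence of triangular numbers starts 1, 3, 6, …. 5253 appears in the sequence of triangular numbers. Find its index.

102

Set n(n+1)/2 = 5253, giving n² + n − 10506 = 0.
The discriminant is 1 + 8·5253 = 42025, and √42025 = 205.
So n = (-1 + 205) / 2 = 204/2 = 102.
Check: 102·103/2 = 5253. ✓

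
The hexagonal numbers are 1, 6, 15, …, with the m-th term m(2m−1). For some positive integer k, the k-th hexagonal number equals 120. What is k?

Set n(2n−1) = 120, giving 2n² − n − 120 = 0.
The discriminant is 1 + 8·120 = 961, and √961 = 31.
So n = (1 + 31) / 4 = 32/4 = 8.

8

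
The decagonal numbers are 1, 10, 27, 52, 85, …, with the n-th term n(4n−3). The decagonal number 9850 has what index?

50

Set n(4n−3) = 9850, giving 4n² − 3n − 9850 = 0.
So n = (3 + 397) / 8 = 400/8 = 50.
Check: 50·(4·50 − 3) = 9850. ✓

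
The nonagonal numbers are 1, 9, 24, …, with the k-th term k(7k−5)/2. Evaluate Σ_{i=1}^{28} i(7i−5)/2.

Σ i(7i−5)/2 = (7Σi² − 5Σi) / 2 over i = 1..28.
Σi = 406 and Σi² = 7714.
(7·7714 − 5·406) / 2 = 51968/2 = 25984.

25984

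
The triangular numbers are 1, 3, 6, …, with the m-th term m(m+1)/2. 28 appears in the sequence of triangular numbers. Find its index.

7

Set n(n+1)/2 = 28, giving n² + n − 56 = 0.
The discriminant is 1 + 8·28 = 225, and √225 = 15.
So n = (-1 + 15) / 2 = 14/2 = 7.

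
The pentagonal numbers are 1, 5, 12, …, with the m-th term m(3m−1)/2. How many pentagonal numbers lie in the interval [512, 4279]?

The n-th pentagonal number is n(3n−1)/2.
Smallest index with value ≥ 512: n = 19 (giving 532).
Largest index with value ≤ 4279: n = 53 (giving 4187).
Indices 19 through 53: 35 terms.

35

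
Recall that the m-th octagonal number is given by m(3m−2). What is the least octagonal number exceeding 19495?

19521

Solve n(3n−2) > 19495 for integer n.
The largest n with value ≤ 19495 is 80 (since 19040 ≤ 19495 < 19521), so the first above is n = 81, value 19521.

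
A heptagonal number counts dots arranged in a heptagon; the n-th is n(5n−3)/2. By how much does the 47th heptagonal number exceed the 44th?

678

47·(5·47 − 3)/2 = 5452 and 44·(5·44 − 3)/2 = 4774.
Difference: 5452 − 4774 = 678.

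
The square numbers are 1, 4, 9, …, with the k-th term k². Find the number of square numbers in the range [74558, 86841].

The n-th square number is n².
Smallest index with value ≥ 74558: n = 274 (giving 75076).
Largest index with value ≤ 86841: n = 294 (giving 86436).
Indices 274 through 294: 21 terms.

21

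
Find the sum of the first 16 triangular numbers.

816

Σ i(i+1)/2 = (Σi² + Σi) / 2 over i = 1..16.
Σi = 136 and Σi² = 1496.
(1·1496 + 1·136) / 2 = 1632/2 = 816.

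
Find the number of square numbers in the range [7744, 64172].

The n-th square number is n².
Smallest index with value ≥ 7744: n = 88 (giving 7744).
Largest index with value ≤ 64172: n = 253 (giving 64009).
Indices 88 through 253: 166 terms.

166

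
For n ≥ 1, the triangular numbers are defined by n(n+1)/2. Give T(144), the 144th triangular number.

The 144th triangular number is n(n+1)/2 with n = 144.
144·145/2 = 20880/2 = 10440.

10440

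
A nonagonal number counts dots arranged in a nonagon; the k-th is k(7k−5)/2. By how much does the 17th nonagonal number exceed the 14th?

318

17·(7·17 − 5)/2 = 969 and 14·(7·14 − 5)/2 = 651.
Difference: 969 − 651 = 318.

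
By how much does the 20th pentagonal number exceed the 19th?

58

Consecutive pentagonal numbers differ by 3n − 2: here 3·20 − 2 = 58.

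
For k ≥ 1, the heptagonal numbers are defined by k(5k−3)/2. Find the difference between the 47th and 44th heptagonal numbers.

47·(5·47 − 3)/2 = 5452 and 44·(5·44 − 3)/2 = 4774.
Difference: 5452 − 4774 = 678.

678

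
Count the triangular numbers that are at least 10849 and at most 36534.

The n-th triangular number is n(n+1)/2.
Smallest index with value ≥ 10849: n = 147 (giving 10878).
Largest index with value ≤ 36534: n = 269 (giving 36315).
Indices 147 through 269: 123 terms.

123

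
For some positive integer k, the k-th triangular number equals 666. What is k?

36

Set n(n+1)/2 = 666, giving n² + n − 1332 = 0.
The discriminant is 1 + 8·666 = 5329, and √5329 = 73.
So n = (-1 + 73) / 2 = 72/2 = 36.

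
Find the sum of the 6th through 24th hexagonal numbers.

Σ i(2i−1) = 2Σi² − Σi over i = 6..24.
Σi = 300 − 15 = 285 and Σi² = 4900 − 55 = 4845.
2·4845 − 1·285 = 9405.

9405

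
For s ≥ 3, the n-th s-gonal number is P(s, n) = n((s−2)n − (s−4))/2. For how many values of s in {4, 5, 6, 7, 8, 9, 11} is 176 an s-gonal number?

s = 4: P(4, 13) = 169 and P(4, 14) = 196; 176 is not s-gonal.
s = 5: P(5, 11) = 176. ✓
s = 6: P(6, 9) = 153 and P(6, 10) = 190; 176 is not s-gonal.
s = 7: P(7, 8) = 148 and P(7, 9) = 189; 176 is not s-gonal.
s = 8: P(8, 8) = 176. ✓
s = 9: P(9, 7) = 154 and P(9, 8) = 204; 176 is not s-gonal.
s = 11: P(11, 6) = 141 and P(11, 7) = 196; 176 is not s-gonal.
Hits: s ∈ {5, 8} → 2.

2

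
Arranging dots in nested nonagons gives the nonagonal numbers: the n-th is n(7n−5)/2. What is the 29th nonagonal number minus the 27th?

387

29·(7·29 − 5)/2 = 2871 and 27·(7·27 − 5)/2 = 2484.
Difference: 2871 − 2484 = 387.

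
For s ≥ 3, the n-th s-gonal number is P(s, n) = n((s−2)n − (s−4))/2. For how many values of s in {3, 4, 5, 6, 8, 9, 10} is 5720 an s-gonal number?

s = 3: P(3, 106) = 5671 and P(3, 107) = 5778; 5720 is not s-gonal.
s = 4: P(4, 75) = 5625 and P(4, 76) = 5776; 5720 is not s-gonal.
s = 5: P(5, 61) = 5551 and P(5, 62) = 5735; 5720 is not s-gonal.
s = 6: P(6, 53) = 5565 and P(6, 54) = 5778; 5720 is not s-gonal.
s = 8: P(8, 44) = 5720. ✓
s = 9: P(9, 40) = 5500 and P(9, 41) = 5781; 5720 is not s-gonal.
s = 10: P(10, 38) = 5662 and P(10, 39) = 5967; 5720 is not s-gonal.
Hits: s ∈ {8} → 1.

1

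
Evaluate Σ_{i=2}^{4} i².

Σ_{i=2}^{4} i² = 30 − 1 = 29.

29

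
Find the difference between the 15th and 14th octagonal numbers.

Consecutive octagonal numbers differ by 6n − 5: here 6·15 − 5 = 85.

85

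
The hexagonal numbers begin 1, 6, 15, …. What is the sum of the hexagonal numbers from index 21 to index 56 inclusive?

113106

Σ i(2i−1) = 2Σi² − Σi over i = 21..56.
Σi = 1596 − 210 = 1386 and Σi² = 60116 − 2870 = 57246.
2·57246 − 1·1386 = 113106.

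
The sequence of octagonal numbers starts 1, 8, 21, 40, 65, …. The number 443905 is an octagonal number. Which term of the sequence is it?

385

Set n(3n−2) = 443905, giving 3n² − 2n − 443905 = 0.
The discriminant is 4 + 12·443905 = 5326864, and √5326864 = 2308.
So n = (2 + 2308) / 6 = 2310/6 = 385.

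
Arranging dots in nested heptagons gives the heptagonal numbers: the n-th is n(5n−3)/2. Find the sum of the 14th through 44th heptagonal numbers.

Σ i(5i−3)/2 = (5Σi² − 3Σi) / 2 over i = 14..44.
Σi = 990 − 91 = 899 and Σi² = 29370 − 819 = 28551.
(5·28551 − 3·899) / 2 = 140058/2 = 70029.

70029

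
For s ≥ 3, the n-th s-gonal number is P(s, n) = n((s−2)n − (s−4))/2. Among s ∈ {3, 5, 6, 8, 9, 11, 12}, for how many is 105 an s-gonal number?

s = 3: P(3, 14) = 105. ✓
s = 5: P(5, 8) = 92 and P(5, 9) = 117; 105 is not s-gonal.
s = 6: P(6, 7) = 91 and P(6, 8) = 120; 105 is not s-gonal.
s = 8: P(8, 6) = 96 and P(8, 7) = 133; 105 is not s-gonal.
s = 9: P(9, 5) = 75 and P(9, 6) = 111; 105 is not s-gonal.
s = 11: P(11, 5) = 95 and P(11, 6) = 141; 105 is not s-gonal.
s = 12: P(12, 5) = 105. ✓
Hits: s ∈ {3, 12} → 2.

2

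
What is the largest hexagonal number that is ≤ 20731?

Solve n(2n−1) ≤ 20731 for integer n.
n = 102 gives 20706 ≤ 20731, while n = 103 gives 21115 > 20731; so the answer is 20706.

20706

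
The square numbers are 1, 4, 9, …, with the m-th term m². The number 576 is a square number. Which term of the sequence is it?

We need n² = 576, so n = √576 = 24.
Check: 24² = 576. ✓

24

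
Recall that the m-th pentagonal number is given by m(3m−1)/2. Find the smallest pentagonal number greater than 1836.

1926

Solve n(3n−1)/2 > 1836 for integer n.
The largest n with value ≤ 1836 is 35 (since 1820 ≤ 1836 < 1926), so the first above is n = 36, value 1926.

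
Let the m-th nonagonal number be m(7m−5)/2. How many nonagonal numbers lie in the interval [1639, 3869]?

12

The n-th nonagonal number is n(7n−5)/2.
Smallest index with value ≥ 1639: n = 22 (giving 1639).
Largest index with value ≤ 3869: n = 33 (giving 3729).
Indices 22 through 33: 12 terms.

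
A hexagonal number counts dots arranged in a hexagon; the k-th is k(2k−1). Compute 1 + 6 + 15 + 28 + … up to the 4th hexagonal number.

Σ i(2i−1) = 2Σi² − Σi over i = 1..4.
Σi = 10 and Σi² = 30.
2·30 − 1·10 = 50.

50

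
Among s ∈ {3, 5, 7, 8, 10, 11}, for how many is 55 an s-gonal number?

s = 3: P(3, 10) = 55. ✓
s = 5: P(5, 6) = 51 and P(5, 7) = 70; 55 is not s-gonal.
s = 7: P(7, 5) = 55. ✓
s = 8: P(8, 4) = 40 and P(8, 5) = 65; 55 is not s-gonal.
s = 10: P(10, 4) = 52 and P(10, 5) = 85; 55 is not s-gonal.
s = 11: P(11, 3) = 30 and P(11, 4) = 58; 55 is not s-gonal.
Hits: s ∈ {3, 7} → 2.

2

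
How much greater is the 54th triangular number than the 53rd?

Consecutive triangular numbers differ by n: T_{54} − T_{53} = 54.

54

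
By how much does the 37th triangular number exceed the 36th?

Consecutive triangular numbers differ by n: T_{37} − T_{36} = 37.

37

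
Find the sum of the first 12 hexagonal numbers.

Σ i(2i−1) = 2Σi² − Σi over i = 1..12.
Σi = 78 and Σi² = 650.
2·650 − 1·78 = 1222.

1222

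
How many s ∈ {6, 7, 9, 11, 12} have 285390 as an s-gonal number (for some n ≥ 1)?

s = 6: P(6, 378) = 285390. ✓
s = 7: P(7, 338) = 285103 and P(7, 339) = 286794; 285390 is not s-gonal.
s = 9: P(9, 285) = 283575 and P(9, 286) = 285571; 285390 is not s-gonal.
s = 11: P(11, 252) = 284886 and P(11, 253) = 287155; 285390 is not s-gonal.
s = 12: P(12, 239) = 284649 and P(12, 240) = 287040; 285390 is not s-gonal.
Hits: s ∈ {6} → 1.

1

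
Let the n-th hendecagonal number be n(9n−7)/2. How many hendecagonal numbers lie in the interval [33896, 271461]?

The n-th hendecagonal number is n(9n−7)/2.
Smallest index with value ≥ 33896: n = 88 (giving 34540).
Largest index with value ≤ 271461: n = 246 (giving 271461).
Indices 88 through 246: 159 terms.

159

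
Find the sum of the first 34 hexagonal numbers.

26775

Σ i(2i−1) = 2Σi² − Σi over i = 1..34.
Σi = 595 and Σi² = 13685.
2·13685 − 1·595 = 26775.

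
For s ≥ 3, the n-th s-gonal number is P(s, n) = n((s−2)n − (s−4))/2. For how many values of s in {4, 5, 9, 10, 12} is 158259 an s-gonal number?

s = 4: P(4, 397) = 157609 and P(4, 398) = 158404; 158259 is not s-gonal.
s = 5: P(5, 324) = 157302 and P(5, 325) = 158275; 158259 is not s-gonal.
s = 9: P(9, 213) = 158259. ✓
s = 10: P(10, 199) = 157807 and P(10, 200) = 159400; 158259 is not s-gonal.
s = 12: P(12, 178) = 157708 and P(12, 179) = 159489; 158259 is not s-gonal.
Hits: s ∈ {9} → 1.

1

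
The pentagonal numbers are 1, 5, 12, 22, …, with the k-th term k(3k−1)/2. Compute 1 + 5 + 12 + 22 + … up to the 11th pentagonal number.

726

Σ i(3i−1)/2 = (3Σi² − Σi) / 2 over i = 1..11.
Σi = 66 and Σi² = 506.
(3·506 − 1·66) / 2 = 1452/2 = 726.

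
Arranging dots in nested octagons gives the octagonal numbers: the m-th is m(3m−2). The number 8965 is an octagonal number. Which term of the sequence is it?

Set n(3n−2) = 8965, giving 3n² − 2n − 8965 = 0.
The discriminant is 4 + 12·8965 = 107584, and √107584 = 328.
So n = (2 + 328) / 6 = 330/6 = 55.
Check: 55·(3·55 − 2) = 8965. ✓

55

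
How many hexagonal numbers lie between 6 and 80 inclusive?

5

The n-th hexagonal number is n(2n−1).
Smallest index with value ≥ 6: n = 2 (giving 6).
Largest index with value ≤ 80: n = 6 (giving 66).
Indices 2 through 6: 5 terms.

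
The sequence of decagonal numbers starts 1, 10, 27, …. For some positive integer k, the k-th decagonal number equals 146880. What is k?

Set n(4n−3) = 146880, giving 4n² − 3n − 146880 = 0.
The discriminant is 9 + 16·146880 = 2350089, and √2350089 = 1533.
So n = (3 + 1533) / 8 = 1536/8 = 192.

192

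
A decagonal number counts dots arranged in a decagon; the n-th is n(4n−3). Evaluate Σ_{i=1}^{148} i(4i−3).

Σ i(4i−3) = 4Σi² − 3Σi over i = 1..148.
Σi = 11026 and Σi² = 1091574.
4·1091574 − 3·11026 = 4333218.

4333218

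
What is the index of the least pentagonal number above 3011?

Solve n(3n−1)/2 > 3011 for integer n.
The largest n with value ≤ 3011 is 44 (since 2882 ≤ 3011 < 3015), so the first above is n = 45, value 3015.

45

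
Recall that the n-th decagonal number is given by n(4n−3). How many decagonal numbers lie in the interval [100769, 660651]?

247

The n-th decagonal number is n(4n−3).
Smallest index with value ≥ 100769: n = 160 (giving 101920).
Largest index with value ≤ 660651: n = 406 (giving 658126).
Indices 160 through 406: 247 terms.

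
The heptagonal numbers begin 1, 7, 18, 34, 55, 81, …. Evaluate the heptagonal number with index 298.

The 298th heptagonal number is n(5n−3)/2 with n = 298.
298·(5·298 − 3)/2 = 298·1487/2 = 221563.

221563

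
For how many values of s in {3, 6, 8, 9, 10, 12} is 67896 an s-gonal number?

1

s = 3: P(3, 368) = 67896. ✓
s = 6: P(6, 184) = 67528 and P(6, 185) = 68265; 67896 is not s-gonal.
s = 8: P(8, 150) = 67200 and P(8, 151) = 68101; 67896 is not s-gonal.
s = 9: P(9, 139) = 67276 and P(9, 140) = 68250; 67896 is not s-gonal.
s = 10: P(10, 130) = 67210 and P(10, 131) = 68251; 67896 is not s-gonal.
s = 12: P(12, 116) = 66816 and P(12, 117) = 67977; 67896 is not s-gonal.
Hits: s ∈ {3} → 1.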